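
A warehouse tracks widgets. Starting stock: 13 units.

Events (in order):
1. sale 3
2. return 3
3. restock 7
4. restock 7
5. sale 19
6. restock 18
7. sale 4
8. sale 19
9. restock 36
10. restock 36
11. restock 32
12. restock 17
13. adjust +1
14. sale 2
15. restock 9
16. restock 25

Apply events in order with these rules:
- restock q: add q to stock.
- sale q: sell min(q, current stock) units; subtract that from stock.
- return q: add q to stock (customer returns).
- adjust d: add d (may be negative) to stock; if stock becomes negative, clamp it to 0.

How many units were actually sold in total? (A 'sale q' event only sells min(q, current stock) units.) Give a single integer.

Answer: 47

Derivation:
Processing events:
Start: stock = 13
  Event 1 (sale 3): sell min(3,13)=3. stock: 13 - 3 = 10. total_sold = 3
  Event 2 (return 3): 10 + 3 = 13
  Event 3 (restock 7): 13 + 7 = 20
  Event 4 (restock 7): 20 + 7 = 27
  Event 5 (sale 19): sell min(19,27)=19. stock: 27 - 19 = 8. total_sold = 22
  Event 6 (restock 18): 8 + 18 = 26
  Event 7 (sale 4): sell min(4,26)=4. stock: 26 - 4 = 22. total_sold = 26
  Event 8 (sale 19): sell min(19,22)=19. stock: 22 - 19 = 3. total_sold = 45
  Event 9 (restock 36): 3 + 36 = 39
  Event 10 (restock 36): 39 + 36 = 75
  Event 11 (restock 32): 75 + 32 = 107
  Event 12 (restock 17): 107 + 17 = 124
  Event 13 (adjust +1): 124 + 1 = 125
  Event 14 (sale 2): sell min(2,125)=2. stock: 125 - 2 = 123. total_sold = 47
  Event 15 (restock 9): 123 + 9 = 132
  Event 16 (restock 25): 132 + 25 = 157
Final: stock = 157, total_sold = 47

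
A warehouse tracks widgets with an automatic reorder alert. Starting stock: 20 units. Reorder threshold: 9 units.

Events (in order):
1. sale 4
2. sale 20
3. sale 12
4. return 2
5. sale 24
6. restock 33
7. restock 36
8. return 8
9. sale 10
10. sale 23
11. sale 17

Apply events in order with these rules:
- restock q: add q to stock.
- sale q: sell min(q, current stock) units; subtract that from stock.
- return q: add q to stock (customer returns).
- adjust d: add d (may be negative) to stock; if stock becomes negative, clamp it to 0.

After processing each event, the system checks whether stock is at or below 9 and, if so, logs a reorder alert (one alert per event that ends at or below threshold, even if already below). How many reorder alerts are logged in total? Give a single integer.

Processing events:
Start: stock = 20
  Event 1 (sale 4): sell min(4,20)=4. stock: 20 - 4 = 16. total_sold = 4
  Event 2 (sale 20): sell min(20,16)=16. stock: 16 - 16 = 0. total_sold = 20
  Event 3 (sale 12): sell min(12,0)=0. stock: 0 - 0 = 0. total_sold = 20
  Event 4 (return 2): 0 + 2 = 2
  Event 5 (sale 24): sell min(24,2)=2. stock: 2 - 2 = 0. total_sold = 22
  Event 6 (restock 33): 0 + 33 = 33
  Event 7 (restock 36): 33 + 36 = 69
  Event 8 (return 8): 69 + 8 = 77
  Event 9 (sale 10): sell min(10,77)=10. stock: 77 - 10 = 67. total_sold = 32
  Event 10 (sale 23): sell min(23,67)=23. stock: 67 - 23 = 44. total_sold = 55
  Event 11 (sale 17): sell min(17,44)=17. stock: 44 - 17 = 27. total_sold = 72
Final: stock = 27, total_sold = 72

Checking against threshold 9:
  After event 1: stock=16 > 9
  After event 2: stock=0 <= 9 -> ALERT
  After event 3: stock=0 <= 9 -> ALERT
  After event 4: stock=2 <= 9 -> ALERT
  After event 5: stock=0 <= 9 -> ALERT
  After event 6: stock=33 > 9
  After event 7: stock=69 > 9
  After event 8: stock=77 > 9
  After event 9: stock=67 > 9
  After event 10: stock=44 > 9
  After event 11: stock=27 > 9
Alert events: [2, 3, 4, 5]. Count = 4

Answer: 4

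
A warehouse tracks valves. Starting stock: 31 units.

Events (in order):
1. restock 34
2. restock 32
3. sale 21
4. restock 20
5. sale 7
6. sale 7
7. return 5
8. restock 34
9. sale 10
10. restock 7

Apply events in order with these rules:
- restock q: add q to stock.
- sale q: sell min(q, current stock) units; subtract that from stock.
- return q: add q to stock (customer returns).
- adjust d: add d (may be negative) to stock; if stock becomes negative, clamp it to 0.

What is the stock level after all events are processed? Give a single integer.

Processing events:
Start: stock = 31
  Event 1 (restock 34): 31 + 34 = 65
  Event 2 (restock 32): 65 + 32 = 97
  Event 3 (sale 21): sell min(21,97)=21. stock: 97 - 21 = 76. total_sold = 21
  Event 4 (restock 20): 76 + 20 = 96
  Event 5 (sale 7): sell min(7,96)=7. stock: 96 - 7 = 89. total_sold = 28
  Event 6 (sale 7): sell min(7,89)=7. stock: 89 - 7 = 82. total_sold = 35
  Event 7 (return 5): 82 + 5 = 87
  Event 8 (restock 34): 87 + 34 = 121
  Event 9 (sale 10): sell min(10,121)=10. stock: 121 - 10 = 111. total_sold = 45
  Event 10 (restock 7): 111 + 7 = 118
Final: stock = 118, total_sold = 45

Answer: 118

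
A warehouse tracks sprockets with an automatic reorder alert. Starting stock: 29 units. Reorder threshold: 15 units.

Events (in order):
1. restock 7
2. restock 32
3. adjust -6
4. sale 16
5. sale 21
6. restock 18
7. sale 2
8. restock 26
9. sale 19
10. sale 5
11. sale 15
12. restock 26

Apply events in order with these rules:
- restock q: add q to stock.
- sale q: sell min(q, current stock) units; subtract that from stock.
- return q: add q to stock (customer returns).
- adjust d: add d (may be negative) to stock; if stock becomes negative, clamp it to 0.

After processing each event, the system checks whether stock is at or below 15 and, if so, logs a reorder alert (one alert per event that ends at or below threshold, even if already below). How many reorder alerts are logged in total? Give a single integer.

Answer: 0

Derivation:
Processing events:
Start: stock = 29
  Event 1 (restock 7): 29 + 7 = 36
  Event 2 (restock 32): 36 + 32 = 68
  Event 3 (adjust -6): 68 + -6 = 62
  Event 4 (sale 16): sell min(16,62)=16. stock: 62 - 16 = 46. total_sold = 16
  Event 5 (sale 21): sell min(21,46)=21. stock: 46 - 21 = 25. total_sold = 37
  Event 6 (restock 18): 25 + 18 = 43
  Event 7 (sale 2): sell min(2,43)=2. stock: 43 - 2 = 41. total_sold = 39
  Event 8 (restock 26): 41 + 26 = 67
  Event 9 (sale 19): sell min(19,67)=19. stock: 67 - 19 = 48. total_sold = 58
  Event 10 (sale 5): sell min(5,48)=5. stock: 48 - 5 = 43. total_sold = 63
  Event 11 (sale 15): sell min(15,43)=15. stock: 43 - 15 = 28. total_sold = 78
  Event 12 (restock 26): 28 + 26 = 54
Final: stock = 54, total_sold = 78

Checking against threshold 15:
  After event 1: stock=36 > 15
  After event 2: stock=68 > 15
  After event 3: stock=62 > 15
  After event 4: stock=46 > 15
  After event 5: stock=25 > 15
  After event 6: stock=43 > 15
  After event 7: stock=41 > 15
  After event 8: stock=67 > 15
  After event 9: stock=48 > 15
  After event 10: stock=43 > 15
  After event 11: stock=28 > 15
  After event 12: stock=54 > 15
Alert events: []. Count = 0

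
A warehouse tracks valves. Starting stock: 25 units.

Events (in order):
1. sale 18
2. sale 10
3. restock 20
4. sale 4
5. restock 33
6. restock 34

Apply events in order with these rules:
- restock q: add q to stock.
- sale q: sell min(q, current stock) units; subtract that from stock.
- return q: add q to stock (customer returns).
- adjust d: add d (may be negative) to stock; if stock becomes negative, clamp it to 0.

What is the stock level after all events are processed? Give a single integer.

Processing events:
Start: stock = 25
  Event 1 (sale 18): sell min(18,25)=18. stock: 25 - 18 = 7. total_sold = 18
  Event 2 (sale 10): sell min(10,7)=7. stock: 7 - 7 = 0. total_sold = 25
  Event 3 (restock 20): 0 + 20 = 20
  Event 4 (sale 4): sell min(4,20)=4. stock: 20 - 4 = 16. total_sold = 29
  Event 5 (restock 33): 16 + 33 = 49
  Event 6 (restock 34): 49 + 34 = 83
Final: stock = 83, total_sold = 29

Answer: 83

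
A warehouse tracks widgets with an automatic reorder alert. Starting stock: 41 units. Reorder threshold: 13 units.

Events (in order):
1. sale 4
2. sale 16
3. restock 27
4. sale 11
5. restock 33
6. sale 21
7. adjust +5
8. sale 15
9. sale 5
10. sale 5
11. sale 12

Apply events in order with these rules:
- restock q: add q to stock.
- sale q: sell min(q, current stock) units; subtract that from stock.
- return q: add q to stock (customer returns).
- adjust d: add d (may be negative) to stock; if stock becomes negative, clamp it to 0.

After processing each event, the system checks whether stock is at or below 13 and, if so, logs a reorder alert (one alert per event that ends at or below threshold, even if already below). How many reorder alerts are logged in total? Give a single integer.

Answer: 0

Derivation:
Processing events:
Start: stock = 41
  Event 1 (sale 4): sell min(4,41)=4. stock: 41 - 4 = 37. total_sold = 4
  Event 2 (sale 16): sell min(16,37)=16. stock: 37 - 16 = 21. total_sold = 20
  Event 3 (restock 27): 21 + 27 = 48
  Event 4 (sale 11): sell min(11,48)=11. stock: 48 - 11 = 37. total_sold = 31
  Event 5 (restock 33): 37 + 33 = 70
  Event 6 (sale 21): sell min(21,70)=21. stock: 70 - 21 = 49. total_sold = 52
  Event 7 (adjust +5): 49 + 5 = 54
  Event 8 (sale 15): sell min(15,54)=15. stock: 54 - 15 = 39. total_sold = 67
  Event 9 (sale 5): sell min(5,39)=5. stock: 39 - 5 = 34. total_sold = 72
  Event 10 (sale 5): sell min(5,34)=5. stock: 34 - 5 = 29. total_sold = 77
  Event 11 (sale 12): sell min(12,29)=12. stock: 29 - 12 = 17. total_sold = 89
Final: stock = 17, total_sold = 89

Checking against threshold 13:
  After event 1: stock=37 > 13
  After event 2: stock=21 > 13
  After event 3: stock=48 > 13
  After event 4: stock=37 > 13
  After event 5: stock=70 > 13
  After event 6: stock=49 > 13
  After event 7: stock=54 > 13
  After event 8: stock=39 > 13
  After event 9: stock=34 > 13
  After event 10: stock=29 > 13
  After event 11: stock=17 > 13
Alert events: []. Count = 0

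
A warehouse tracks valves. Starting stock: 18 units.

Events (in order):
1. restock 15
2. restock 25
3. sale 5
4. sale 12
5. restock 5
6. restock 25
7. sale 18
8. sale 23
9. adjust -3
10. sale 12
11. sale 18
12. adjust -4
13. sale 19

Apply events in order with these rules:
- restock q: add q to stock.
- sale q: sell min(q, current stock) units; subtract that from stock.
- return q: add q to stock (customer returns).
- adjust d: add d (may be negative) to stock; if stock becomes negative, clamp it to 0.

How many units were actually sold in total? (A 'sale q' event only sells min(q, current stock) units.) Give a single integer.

Processing events:
Start: stock = 18
  Event 1 (restock 15): 18 + 15 = 33
  Event 2 (restock 25): 33 + 25 = 58
  Event 3 (sale 5): sell min(5,58)=5. stock: 58 - 5 = 53. total_sold = 5
  Event 4 (sale 12): sell min(12,53)=12. stock: 53 - 12 = 41. total_sold = 17
  Event 5 (restock 5): 41 + 5 = 46
  Event 6 (restock 25): 46 + 25 = 71
  Event 7 (sale 18): sell min(18,71)=18. stock: 71 - 18 = 53. total_sold = 35
  Event 8 (sale 23): sell min(23,53)=23. stock: 53 - 23 = 30. total_sold = 58
  Event 9 (adjust -3): 30 + -3 = 27
  Event 10 (sale 12): sell min(12,27)=12. stock: 27 - 12 = 15. total_sold = 70
  Event 11 (sale 18): sell min(18,15)=15. stock: 15 - 15 = 0. total_sold = 85
  Event 12 (adjust -4): 0 + -4 = 0 (clamped to 0)
  Event 13 (sale 19): sell min(19,0)=0. stock: 0 - 0 = 0. total_sold = 85
Final: stock = 0, total_sold = 85

Answer: 85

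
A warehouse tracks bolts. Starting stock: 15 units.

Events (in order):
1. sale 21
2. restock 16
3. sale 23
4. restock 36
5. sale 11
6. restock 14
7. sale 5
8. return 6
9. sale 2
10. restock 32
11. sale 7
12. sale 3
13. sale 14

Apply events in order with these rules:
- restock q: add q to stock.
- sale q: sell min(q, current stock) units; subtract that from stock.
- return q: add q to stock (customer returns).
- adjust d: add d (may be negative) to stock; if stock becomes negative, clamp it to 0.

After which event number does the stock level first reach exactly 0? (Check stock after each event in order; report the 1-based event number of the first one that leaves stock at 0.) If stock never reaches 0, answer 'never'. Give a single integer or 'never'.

Answer: 1

Derivation:
Processing events:
Start: stock = 15
  Event 1 (sale 21): sell min(21,15)=15. stock: 15 - 15 = 0. total_sold = 15
  Event 2 (restock 16): 0 + 16 = 16
  Event 3 (sale 23): sell min(23,16)=16. stock: 16 - 16 = 0. total_sold = 31
  Event 4 (restock 36): 0 + 36 = 36
  Event 5 (sale 11): sell min(11,36)=11. stock: 36 - 11 = 25. total_sold = 42
  Event 6 (restock 14): 25 + 14 = 39
  Event 7 (sale 5): sell min(5,39)=5. stock: 39 - 5 = 34. total_sold = 47
  Event 8 (return 6): 34 + 6 = 40
  Event 9 (sale 2): sell min(2,40)=2. stock: 40 - 2 = 38. total_sold = 49
  Event 10 (restock 32): 38 + 32 = 70
  Event 11 (sale 7): sell min(7,70)=7. stock: 70 - 7 = 63. total_sold = 56
  Event 12 (sale 3): sell min(3,63)=3. stock: 63 - 3 = 60. total_sold = 59
  Event 13 (sale 14): sell min(14,60)=14. stock: 60 - 14 = 46. total_sold = 73
Final: stock = 46, total_sold = 73

First zero at event 1.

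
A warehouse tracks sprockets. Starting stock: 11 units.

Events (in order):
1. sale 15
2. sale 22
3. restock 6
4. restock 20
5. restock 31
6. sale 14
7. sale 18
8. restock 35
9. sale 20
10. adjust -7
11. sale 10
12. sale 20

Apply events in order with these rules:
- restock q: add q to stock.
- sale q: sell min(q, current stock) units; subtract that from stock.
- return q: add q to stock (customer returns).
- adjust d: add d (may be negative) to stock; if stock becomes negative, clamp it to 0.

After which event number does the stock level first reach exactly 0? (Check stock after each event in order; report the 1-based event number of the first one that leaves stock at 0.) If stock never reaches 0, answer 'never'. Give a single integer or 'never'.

Processing events:
Start: stock = 11
  Event 1 (sale 15): sell min(15,11)=11. stock: 11 - 11 = 0. total_sold = 11
  Event 2 (sale 22): sell min(22,0)=0. stock: 0 - 0 = 0. total_sold = 11
  Event 3 (restock 6): 0 + 6 = 6
  Event 4 (restock 20): 6 + 20 = 26
  Event 5 (restock 31): 26 + 31 = 57
  Event 6 (sale 14): sell min(14,57)=14. stock: 57 - 14 = 43. total_sold = 25
  Event 7 (sale 18): sell min(18,43)=18. stock: 43 - 18 = 25. total_sold = 43
  Event 8 (restock 35): 25 + 35 = 60
  Event 9 (sale 20): sell min(20,60)=20. stock: 60 - 20 = 40. total_sold = 63
  Event 10 (adjust -7): 40 + -7 = 33
  Event 11 (sale 10): sell min(10,33)=10. stock: 33 - 10 = 23. total_sold = 73
  Event 12 (sale 20): sell min(20,23)=20. stock: 23 - 20 = 3. total_sold = 93
Final: stock = 3, total_sold = 93

First zero at event 1.

Answer: 1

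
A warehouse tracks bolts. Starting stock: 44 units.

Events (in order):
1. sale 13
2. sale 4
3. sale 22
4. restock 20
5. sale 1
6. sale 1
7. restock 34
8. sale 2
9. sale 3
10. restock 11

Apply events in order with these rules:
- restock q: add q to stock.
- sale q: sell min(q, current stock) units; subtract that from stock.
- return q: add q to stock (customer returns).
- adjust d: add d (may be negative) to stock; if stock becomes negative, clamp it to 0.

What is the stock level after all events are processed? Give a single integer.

Answer: 63

Derivation:
Processing events:
Start: stock = 44
  Event 1 (sale 13): sell min(13,44)=13. stock: 44 - 13 = 31. total_sold = 13
  Event 2 (sale 4): sell min(4,31)=4. stock: 31 - 4 = 27. total_sold = 17
  Event 3 (sale 22): sell min(22,27)=22. stock: 27 - 22 = 5. total_sold = 39
  Event 4 (restock 20): 5 + 20 = 25
  Event 5 (sale 1): sell min(1,25)=1. stock: 25 - 1 = 24. total_sold = 40
  Event 6 (sale 1): sell min(1,24)=1. stock: 24 - 1 = 23. total_sold = 41
  Event 7 (restock 34): 23 + 34 = 57
  Event 8 (sale 2): sell min(2,57)=2. stock: 57 - 2 = 55. total_sold = 43
  Event 9 (sale 3): sell min(3,55)=3. stock: 55 - 3 = 52. total_sold = 46
  Event 10 (restock 11): 52 + 11 = 63
Final: stock = 63, total_sold = 46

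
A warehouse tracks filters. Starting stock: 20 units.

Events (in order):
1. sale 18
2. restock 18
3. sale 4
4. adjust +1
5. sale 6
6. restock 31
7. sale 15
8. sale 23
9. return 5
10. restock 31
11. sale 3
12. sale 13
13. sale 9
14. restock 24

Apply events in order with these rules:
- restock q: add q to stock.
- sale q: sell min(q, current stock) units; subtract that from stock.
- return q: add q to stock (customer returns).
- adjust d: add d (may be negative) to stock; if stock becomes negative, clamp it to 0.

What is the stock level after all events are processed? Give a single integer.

Answer: 39

Derivation:
Processing events:
Start: stock = 20
  Event 1 (sale 18): sell min(18,20)=18. stock: 20 - 18 = 2. total_sold = 18
  Event 2 (restock 18): 2 + 18 = 20
  Event 3 (sale 4): sell min(4,20)=4. stock: 20 - 4 = 16. total_sold = 22
  Event 4 (adjust +1): 16 + 1 = 17
  Event 5 (sale 6): sell min(6,17)=6. stock: 17 - 6 = 11. total_sold = 28
  Event 6 (restock 31): 11 + 31 = 42
  Event 7 (sale 15): sell min(15,42)=15. stock: 42 - 15 = 27. total_sold = 43
  Event 8 (sale 23): sell min(23,27)=23. stock: 27 - 23 = 4. total_sold = 66
  Event 9 (return 5): 4 + 5 = 9
  Event 10 (restock 31): 9 + 31 = 40
  Event 11 (sale 3): sell min(3,40)=3. stock: 40 - 3 = 37. total_sold = 69
  Event 12 (sale 13): sell min(13,37)=13. stock: 37 - 13 = 24. total_sold = 82
  Event 13 (sale 9): sell min(9,24)=9. stock: 24 - 9 = 15. total_sold = 91
  Event 14 (restock 24): 15 + 24 = 39
Final: stock = 39, total_sold = 91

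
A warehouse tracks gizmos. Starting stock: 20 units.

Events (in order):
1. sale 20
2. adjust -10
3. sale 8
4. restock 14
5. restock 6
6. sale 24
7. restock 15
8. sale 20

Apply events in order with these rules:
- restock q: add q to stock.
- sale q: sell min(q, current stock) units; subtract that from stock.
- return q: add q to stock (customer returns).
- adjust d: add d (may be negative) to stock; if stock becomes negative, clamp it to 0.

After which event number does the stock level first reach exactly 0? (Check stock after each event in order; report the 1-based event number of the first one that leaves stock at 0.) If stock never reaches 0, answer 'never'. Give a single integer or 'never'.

Processing events:
Start: stock = 20
  Event 1 (sale 20): sell min(20,20)=20. stock: 20 - 20 = 0. total_sold = 20
  Event 2 (adjust -10): 0 + -10 = 0 (clamped to 0)
  Event 3 (sale 8): sell min(8,0)=0. stock: 0 - 0 = 0. total_sold = 20
  Event 4 (restock 14): 0 + 14 = 14
  Event 5 (restock 6): 14 + 6 = 20
  Event 6 (sale 24): sell min(24,20)=20. stock: 20 - 20 = 0. total_sold = 40
  Event 7 (restock 15): 0 + 15 = 15
  Event 8 (sale 20): sell min(20,15)=15. stock: 15 - 15 = 0. total_sold = 55
Final: stock = 0, total_sold = 55

First zero at event 1.

Answer: 1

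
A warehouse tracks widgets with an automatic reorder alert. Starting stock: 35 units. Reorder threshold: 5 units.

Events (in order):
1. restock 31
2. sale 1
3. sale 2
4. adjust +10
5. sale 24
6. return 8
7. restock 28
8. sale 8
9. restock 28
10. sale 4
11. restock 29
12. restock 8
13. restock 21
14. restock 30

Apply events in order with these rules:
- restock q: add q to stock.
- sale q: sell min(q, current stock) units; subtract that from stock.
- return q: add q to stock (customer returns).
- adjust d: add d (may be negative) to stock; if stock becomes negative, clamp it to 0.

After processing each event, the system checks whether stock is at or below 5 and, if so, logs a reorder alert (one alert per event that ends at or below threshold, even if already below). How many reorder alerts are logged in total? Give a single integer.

Processing events:
Start: stock = 35
  Event 1 (restock 31): 35 + 31 = 66
  Event 2 (sale 1): sell min(1,66)=1. stock: 66 - 1 = 65. total_sold = 1
  Event 3 (sale 2): sell min(2,65)=2. stock: 65 - 2 = 63. total_sold = 3
  Event 4 (adjust +10): 63 + 10 = 73
  Event 5 (sale 24): sell min(24,73)=24. stock: 73 - 24 = 49. total_sold = 27
  Event 6 (return 8): 49 + 8 = 57
  Event 7 (restock 28): 57 + 28 = 85
  Event 8 (sale 8): sell min(8,85)=8. stock: 85 - 8 = 77. total_sold = 35
  Event 9 (restock 28): 77 + 28 = 105
  Event 10 (sale 4): sell min(4,105)=4. stock: 105 - 4 = 101. total_sold = 39
  Event 11 (restock 29): 101 + 29 = 130
  Event 12 (restock 8): 130 + 8 = 138
  Event 13 (restock 21): 138 + 21 = 159
  Event 14 (restock 30): 159 + 30 = 189
Final: stock = 189, total_sold = 39

Checking against threshold 5:
  After event 1: stock=66 > 5
  After event 2: stock=65 > 5
  After event 3: stock=63 > 5
  After event 4: stock=73 > 5
  After event 5: stock=49 > 5
  After event 6: stock=57 > 5
  After event 7: stock=85 > 5
  After event 8: stock=77 > 5
  After event 9: stock=105 > 5
  After event 10: stock=101 > 5
  After event 11: stock=130 > 5
  After event 12: stock=138 > 5
  After event 13: stock=159 > 5
  After event 14: stock=189 > 5
Alert events: []. Count = 0

Answer: 0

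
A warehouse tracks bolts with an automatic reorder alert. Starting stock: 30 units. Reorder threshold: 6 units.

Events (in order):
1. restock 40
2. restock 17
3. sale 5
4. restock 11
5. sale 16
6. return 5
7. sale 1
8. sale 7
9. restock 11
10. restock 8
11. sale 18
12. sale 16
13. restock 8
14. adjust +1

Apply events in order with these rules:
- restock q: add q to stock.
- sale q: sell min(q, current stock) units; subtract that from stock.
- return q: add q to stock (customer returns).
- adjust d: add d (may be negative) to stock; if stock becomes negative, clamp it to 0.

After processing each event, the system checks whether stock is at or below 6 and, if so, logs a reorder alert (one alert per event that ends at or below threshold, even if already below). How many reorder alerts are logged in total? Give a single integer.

Processing events:
Start: stock = 30
  Event 1 (restock 40): 30 + 40 = 70
  Event 2 (restock 17): 70 + 17 = 87
  Event 3 (sale 5): sell min(5,87)=5. stock: 87 - 5 = 82. total_sold = 5
  Event 4 (restock 11): 82 + 11 = 93
  Event 5 (sale 16): sell min(16,93)=16. stock: 93 - 16 = 77. total_sold = 21
  Event 6 (return 5): 77 + 5 = 82
  Event 7 (sale 1): sell min(1,82)=1. stock: 82 - 1 = 81. total_sold = 22
  Event 8 (sale 7): sell min(7,81)=7. stock: 81 - 7 = 74. total_sold = 29
  Event 9 (restock 11): 74 + 11 = 85
  Event 10 (restock 8): 85 + 8 = 93
  Event 11 (sale 18): sell min(18,93)=18. stock: 93 - 18 = 75. total_sold = 47
  Event 12 (sale 16): sell min(16,75)=16. stock: 75 - 16 = 59. total_sold = 63
  Event 13 (restock 8): 59 + 8 = 67
  Event 14 (adjust +1): 67 + 1 = 68
Final: stock = 68, total_sold = 63

Checking against threshold 6:
  After event 1: stock=70 > 6
  After event 2: stock=87 > 6
  After event 3: stock=82 > 6
  After event 4: stock=93 > 6
  After event 5: stock=77 > 6
  After event 6: stock=82 > 6
  After event 7: stock=81 > 6
  After event 8: stock=74 > 6
  After event 9: stock=85 > 6
  After event 10: stock=93 > 6
  After event 11: stock=75 > 6
  After event 12: stock=59 > 6
  After event 13: stock=67 > 6
  After event 14: stock=68 > 6
Alert events: []. Count = 0

Answer: 0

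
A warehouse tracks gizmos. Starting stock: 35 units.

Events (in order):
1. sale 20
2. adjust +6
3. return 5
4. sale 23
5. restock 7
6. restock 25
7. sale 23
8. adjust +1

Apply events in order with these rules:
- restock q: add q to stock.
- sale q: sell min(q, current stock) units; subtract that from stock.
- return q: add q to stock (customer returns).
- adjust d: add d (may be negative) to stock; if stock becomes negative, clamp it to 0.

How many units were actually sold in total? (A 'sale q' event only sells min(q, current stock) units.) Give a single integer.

Processing events:
Start: stock = 35
  Event 1 (sale 20): sell min(20,35)=20. stock: 35 - 20 = 15. total_sold = 20
  Event 2 (adjust +6): 15 + 6 = 21
  Event 3 (return 5): 21 + 5 = 26
  Event 4 (sale 23): sell min(23,26)=23. stock: 26 - 23 = 3. total_sold = 43
  Event 5 (restock 7): 3 + 7 = 10
  Event 6 (restock 25): 10 + 25 = 35
  Event 7 (sale 23): sell min(23,35)=23. stock: 35 - 23 = 12. total_sold = 66
  Event 8 (adjust +1): 12 + 1 = 13
Final: stock = 13, total_sold = 66

Answer: 66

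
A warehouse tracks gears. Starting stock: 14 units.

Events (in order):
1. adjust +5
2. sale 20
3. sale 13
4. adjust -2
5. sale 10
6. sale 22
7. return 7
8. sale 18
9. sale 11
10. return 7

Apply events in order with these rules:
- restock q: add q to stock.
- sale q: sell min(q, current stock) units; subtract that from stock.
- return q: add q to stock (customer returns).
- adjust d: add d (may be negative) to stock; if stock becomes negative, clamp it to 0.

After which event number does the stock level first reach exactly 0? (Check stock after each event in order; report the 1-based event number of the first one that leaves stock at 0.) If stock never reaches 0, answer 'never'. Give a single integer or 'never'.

Answer: 2

Derivation:
Processing events:
Start: stock = 14
  Event 1 (adjust +5): 14 + 5 = 19
  Event 2 (sale 20): sell min(20,19)=19. stock: 19 - 19 = 0. total_sold = 19
  Event 3 (sale 13): sell min(13,0)=0. stock: 0 - 0 = 0. total_sold = 19
  Event 4 (adjust -2): 0 + -2 = 0 (clamped to 0)
  Event 5 (sale 10): sell min(10,0)=0. stock: 0 - 0 = 0. total_sold = 19
  Event 6 (sale 22): sell min(22,0)=0. stock: 0 - 0 = 0. total_sold = 19
  Event 7 (return 7): 0 + 7 = 7
  Event 8 (sale 18): sell min(18,7)=7. stock: 7 - 7 = 0. total_sold = 26
  Event 9 (sale 11): sell min(11,0)=0. stock: 0 - 0 = 0. total_sold = 26
  Event 10 (return 7): 0 + 7 = 7
Final: stock = 7, total_sold = 26

First zero at event 2.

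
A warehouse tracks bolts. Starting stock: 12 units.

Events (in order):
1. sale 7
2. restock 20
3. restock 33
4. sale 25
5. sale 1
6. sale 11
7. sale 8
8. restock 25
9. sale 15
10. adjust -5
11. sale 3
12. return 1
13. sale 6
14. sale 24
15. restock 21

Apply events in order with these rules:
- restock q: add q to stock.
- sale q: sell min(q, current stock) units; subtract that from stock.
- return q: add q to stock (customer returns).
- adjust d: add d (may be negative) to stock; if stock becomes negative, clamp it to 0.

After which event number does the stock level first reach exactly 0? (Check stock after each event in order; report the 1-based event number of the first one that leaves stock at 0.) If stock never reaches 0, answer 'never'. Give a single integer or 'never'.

Processing events:
Start: stock = 12
  Event 1 (sale 7): sell min(7,12)=7. stock: 12 - 7 = 5. total_sold = 7
  Event 2 (restock 20): 5 + 20 = 25
  Event 3 (restock 33): 25 + 33 = 58
  Event 4 (sale 25): sell min(25,58)=25. stock: 58 - 25 = 33. total_sold = 32
  Event 5 (sale 1): sell min(1,33)=1. stock: 33 - 1 = 32. total_sold = 33
  Event 6 (sale 11): sell min(11,32)=11. stock: 32 - 11 = 21. total_sold = 44
  Event 7 (sale 8): sell min(8,21)=8. stock: 21 - 8 = 13. total_sold = 52
  Event 8 (restock 25): 13 + 25 = 38
  Event 9 (sale 15): sell min(15,38)=15. stock: 38 - 15 = 23. total_sold = 67
  Event 10 (adjust -5): 23 + -5 = 18
  Event 11 (sale 3): sell min(3,18)=3. stock: 18 - 3 = 15. total_sold = 70
  Event 12 (return 1): 15 + 1 = 16
  Event 13 (sale 6): sell min(6,16)=6. stock: 16 - 6 = 10. total_sold = 76
  Event 14 (sale 24): sell min(24,10)=10. stock: 10 - 10 = 0. total_sold = 86
  Event 15 (restock 21): 0 + 21 = 21
Final: stock = 21, total_sold = 86

First zero at event 14.

Answer: 14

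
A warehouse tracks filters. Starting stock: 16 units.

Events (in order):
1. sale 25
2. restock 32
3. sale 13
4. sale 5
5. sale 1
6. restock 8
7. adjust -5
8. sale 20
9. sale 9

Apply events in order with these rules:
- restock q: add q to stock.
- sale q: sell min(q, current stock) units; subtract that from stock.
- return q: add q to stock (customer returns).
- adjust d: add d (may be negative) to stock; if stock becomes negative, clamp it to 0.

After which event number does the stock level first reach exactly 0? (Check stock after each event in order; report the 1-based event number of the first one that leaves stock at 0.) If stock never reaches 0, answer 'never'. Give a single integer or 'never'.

Answer: 1

Derivation:
Processing events:
Start: stock = 16
  Event 1 (sale 25): sell min(25,16)=16. stock: 16 - 16 = 0. total_sold = 16
  Event 2 (restock 32): 0 + 32 = 32
  Event 3 (sale 13): sell min(13,32)=13. stock: 32 - 13 = 19. total_sold = 29
  Event 4 (sale 5): sell min(5,19)=5. stock: 19 - 5 = 14. total_sold = 34
  Event 5 (sale 1): sell min(1,14)=1. stock: 14 - 1 = 13. total_sold = 35
  Event 6 (restock 8): 13 + 8 = 21
  Event 7 (adjust -5): 21 + -5 = 16
  Event 8 (sale 20): sell min(20,16)=16. stock: 16 - 16 = 0. total_sold = 51
  Event 9 (sale 9): sell min(9,0)=0. stock: 0 - 0 = 0. total_sold = 51
Final: stock = 0, total_sold = 51

First zero at event 1.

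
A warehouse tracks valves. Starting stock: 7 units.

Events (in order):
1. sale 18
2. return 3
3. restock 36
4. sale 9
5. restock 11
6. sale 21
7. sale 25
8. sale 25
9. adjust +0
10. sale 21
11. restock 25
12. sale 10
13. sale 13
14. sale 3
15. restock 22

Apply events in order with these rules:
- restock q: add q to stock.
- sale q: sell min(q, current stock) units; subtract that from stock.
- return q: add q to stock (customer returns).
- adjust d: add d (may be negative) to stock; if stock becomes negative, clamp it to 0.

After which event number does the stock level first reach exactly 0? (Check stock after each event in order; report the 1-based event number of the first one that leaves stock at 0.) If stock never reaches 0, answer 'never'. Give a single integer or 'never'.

Processing events:
Start: stock = 7
  Event 1 (sale 18): sell min(18,7)=7. stock: 7 - 7 = 0. total_sold = 7
  Event 2 (return 3): 0 + 3 = 3
  Event 3 (restock 36): 3 + 36 = 39
  Event 4 (sale 9): sell min(9,39)=9. stock: 39 - 9 = 30. total_sold = 16
  Event 5 (restock 11): 30 + 11 = 41
  Event 6 (sale 21): sell min(21,41)=21. stock: 41 - 21 = 20. total_sold = 37
  Event 7 (sale 25): sell min(25,20)=20. stock: 20 - 20 = 0. total_sold = 57
  Event 8 (sale 25): sell min(25,0)=0. stock: 0 - 0 = 0. total_sold = 57
  Event 9 (adjust +0): 0 + 0 = 0
  Event 10 (sale 21): sell min(21,0)=0. stock: 0 - 0 = 0. total_sold = 57
  Event 11 (restock 25): 0 + 25 = 25
  Event 12 (sale 10): sell min(10,25)=10. stock: 25 - 10 = 15. total_sold = 67
  Event 13 (sale 13): sell min(13,15)=13. stock: 15 - 13 = 2. total_sold = 80
  Event 14 (sale 3): sell min(3,2)=2. stock: 2 - 2 = 0. total_sold = 82
  Event 15 (restock 22): 0 + 22 = 22
Final: stock = 22, total_sold = 82

First zero at event 1.

Answer: 1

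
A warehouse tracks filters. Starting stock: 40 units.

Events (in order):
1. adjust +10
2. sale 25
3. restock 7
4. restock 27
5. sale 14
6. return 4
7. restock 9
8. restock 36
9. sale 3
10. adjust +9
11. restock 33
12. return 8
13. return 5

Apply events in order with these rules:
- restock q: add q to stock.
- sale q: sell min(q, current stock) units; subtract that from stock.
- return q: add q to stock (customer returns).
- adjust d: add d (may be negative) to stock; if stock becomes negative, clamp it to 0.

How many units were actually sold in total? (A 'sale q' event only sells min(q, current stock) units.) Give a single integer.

Processing events:
Start: stock = 40
  Event 1 (adjust +10): 40 + 10 = 50
  Event 2 (sale 25): sell min(25,50)=25. stock: 50 - 25 = 25. total_sold = 25
  Event 3 (restock 7): 25 + 7 = 32
  Event 4 (restock 27): 32 + 27 = 59
  Event 5 (sale 14): sell min(14,59)=14. stock: 59 - 14 = 45. total_sold = 39
  Event 6 (return 4): 45 + 4 = 49
  Event 7 (restock 9): 49 + 9 = 58
  Event 8 (restock 36): 58 + 36 = 94
  Event 9 (sale 3): sell min(3,94)=3. stock: 94 - 3 = 91. total_sold = 42
  Event 10 (adjust +9): 91 + 9 = 100
  Event 11 (restock 33): 100 + 33 = 133
  Event 12 (return 8): 133 + 8 = 141
  Event 13 (return 5): 141 + 5 = 146
Final: stock = 146, total_sold = 42

Answer: 42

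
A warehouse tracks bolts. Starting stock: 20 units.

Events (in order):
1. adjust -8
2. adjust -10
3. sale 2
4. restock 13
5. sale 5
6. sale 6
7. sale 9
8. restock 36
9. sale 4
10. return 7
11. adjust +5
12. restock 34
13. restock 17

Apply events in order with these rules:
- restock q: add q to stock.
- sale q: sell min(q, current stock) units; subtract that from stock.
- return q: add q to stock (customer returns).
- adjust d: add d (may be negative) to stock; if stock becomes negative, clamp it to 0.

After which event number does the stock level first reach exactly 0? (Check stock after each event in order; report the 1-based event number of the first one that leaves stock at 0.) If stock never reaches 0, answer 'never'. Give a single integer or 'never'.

Answer: 3

Derivation:
Processing events:
Start: stock = 20
  Event 1 (adjust -8): 20 + -8 = 12
  Event 2 (adjust -10): 12 + -10 = 2
  Event 3 (sale 2): sell min(2,2)=2. stock: 2 - 2 = 0. total_sold = 2
  Event 4 (restock 13): 0 + 13 = 13
  Event 5 (sale 5): sell min(5,13)=5. stock: 13 - 5 = 8. total_sold = 7
  Event 6 (sale 6): sell min(6,8)=6. stock: 8 - 6 = 2. total_sold = 13
  Event 7 (sale 9): sell min(9,2)=2. stock: 2 - 2 = 0. total_sold = 15
  Event 8 (restock 36): 0 + 36 = 36
  Event 9 (sale 4): sell min(4,36)=4. stock: 36 - 4 = 32. total_sold = 19
  Event 10 (return 7): 32 + 7 = 39
  Event 11 (adjust +5): 39 + 5 = 44
  Event 12 (restock 34): 44 + 34 = 78
  Event 13 (restock 17): 78 + 17 = 95
Final: stock = 95, total_sold = 19

First zero at event 3.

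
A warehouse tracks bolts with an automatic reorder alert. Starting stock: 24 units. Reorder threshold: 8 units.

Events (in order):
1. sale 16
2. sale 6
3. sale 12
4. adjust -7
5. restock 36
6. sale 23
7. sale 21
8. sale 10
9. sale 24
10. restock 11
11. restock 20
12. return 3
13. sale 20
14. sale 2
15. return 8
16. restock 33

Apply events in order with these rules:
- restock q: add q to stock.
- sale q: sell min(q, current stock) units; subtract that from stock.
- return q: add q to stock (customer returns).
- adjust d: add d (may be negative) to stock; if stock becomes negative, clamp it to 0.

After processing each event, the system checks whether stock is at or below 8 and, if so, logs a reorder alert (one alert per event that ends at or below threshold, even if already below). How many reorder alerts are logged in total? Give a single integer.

Processing events:
Start: stock = 24
  Event 1 (sale 16): sell min(16,24)=16. stock: 24 - 16 = 8. total_sold = 16
  Event 2 (sale 6): sell min(6,8)=6. stock: 8 - 6 = 2. total_sold = 22
  Event 3 (sale 12): sell min(12,2)=2. stock: 2 - 2 = 0. total_sold = 24
  Event 4 (adjust -7): 0 + -7 = 0 (clamped to 0)
  Event 5 (restock 36): 0 + 36 = 36
  Event 6 (sale 23): sell min(23,36)=23. stock: 36 - 23 = 13. total_sold = 47
  Event 7 (sale 21): sell min(21,13)=13. stock: 13 - 13 = 0. total_sold = 60
  Event 8 (sale 10): sell min(10,0)=0. stock: 0 - 0 = 0. total_sold = 60
  Event 9 (sale 24): sell min(24,0)=0. stock: 0 - 0 = 0. total_sold = 60
  Event 10 (restock 11): 0 + 11 = 11
  Event 11 (restock 20): 11 + 20 = 31
  Event 12 (return 3): 31 + 3 = 34
  Event 13 (sale 20): sell min(20,34)=20. stock: 34 - 20 = 14. total_sold = 80
  Event 14 (sale 2): sell min(2,14)=2. stock: 14 - 2 = 12. total_sold = 82
  Event 15 (return 8): 12 + 8 = 20
  Event 16 (restock 33): 20 + 33 = 53
Final: stock = 53, total_sold = 82

Checking against threshold 8:
  After event 1: stock=8 <= 8 -> ALERT
  After event 2: stock=2 <= 8 -> ALERT
  After event 3: stock=0 <= 8 -> ALERT
  After event 4: stock=0 <= 8 -> ALERT
  After event 5: stock=36 > 8
  After event 6: stock=13 > 8
  After event 7: stock=0 <= 8 -> ALERT
  After event 8: stock=0 <= 8 -> ALERT
  After event 9: stock=0 <= 8 -> ALERT
  After event 10: stock=11 > 8
  After event 11: stock=31 > 8
  After event 12: stock=34 > 8
  After event 13: stock=14 > 8
  After event 14: stock=12 > 8
  After event 15: stock=20 > 8
  After event 16: stock=53 > 8
Alert events: [1, 2, 3, 4, 7, 8, 9]. Count = 7

Answer: 7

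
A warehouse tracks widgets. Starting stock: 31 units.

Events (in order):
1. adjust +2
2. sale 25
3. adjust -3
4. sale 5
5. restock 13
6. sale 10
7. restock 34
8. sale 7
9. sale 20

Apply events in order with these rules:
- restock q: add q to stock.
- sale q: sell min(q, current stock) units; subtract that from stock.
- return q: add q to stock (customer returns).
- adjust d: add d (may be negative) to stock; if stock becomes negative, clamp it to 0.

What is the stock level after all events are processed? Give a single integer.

Answer: 10

Derivation:
Processing events:
Start: stock = 31
  Event 1 (adjust +2): 31 + 2 = 33
  Event 2 (sale 25): sell min(25,33)=25. stock: 33 - 25 = 8. total_sold = 25
  Event 3 (adjust -3): 8 + -3 = 5
  Event 4 (sale 5): sell min(5,5)=5. stock: 5 - 5 = 0. total_sold = 30
  Event 5 (restock 13): 0 + 13 = 13
  Event 6 (sale 10): sell min(10,13)=10. stock: 13 - 10 = 3. total_sold = 40
  Event 7 (restock 34): 3 + 34 = 37
  Event 8 (sale 7): sell min(7,37)=7. stock: 37 - 7 = 30. total_sold = 47
  Event 9 (sale 20): sell min(20,30)=20. stock: 30 - 20 = 10. total_sold = 67
Final: stock = 10, total_sold = 67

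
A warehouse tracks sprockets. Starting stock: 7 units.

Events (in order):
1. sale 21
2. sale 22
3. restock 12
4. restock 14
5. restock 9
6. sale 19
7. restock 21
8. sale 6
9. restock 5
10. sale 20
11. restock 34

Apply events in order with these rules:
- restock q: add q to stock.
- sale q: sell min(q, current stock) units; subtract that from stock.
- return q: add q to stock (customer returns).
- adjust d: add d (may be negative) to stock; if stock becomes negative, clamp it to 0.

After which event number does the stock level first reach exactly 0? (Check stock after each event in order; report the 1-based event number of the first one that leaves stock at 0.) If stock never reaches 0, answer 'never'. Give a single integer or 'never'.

Processing events:
Start: stock = 7
  Event 1 (sale 21): sell min(21,7)=7. stock: 7 - 7 = 0. total_sold = 7
  Event 2 (sale 22): sell min(22,0)=0. stock: 0 - 0 = 0. total_sold = 7
  Event 3 (restock 12): 0 + 12 = 12
  Event 4 (restock 14): 12 + 14 = 26
  Event 5 (restock 9): 26 + 9 = 35
  Event 6 (sale 19): sell min(19,35)=19. stock: 35 - 19 = 16. total_sold = 26
  Event 7 (restock 21): 16 + 21 = 37
  Event 8 (sale 6): sell min(6,37)=6. stock: 37 - 6 = 31. total_sold = 32
  Event 9 (restock 5): 31 + 5 = 36
  Event 10 (sale 20): sell min(20,36)=20. stock: 36 - 20 = 16. total_sold = 52
  Event 11 (restock 34): 16 + 34 = 50
Final: stock = 50, total_sold = 52

First zero at event 1.

Answer: 1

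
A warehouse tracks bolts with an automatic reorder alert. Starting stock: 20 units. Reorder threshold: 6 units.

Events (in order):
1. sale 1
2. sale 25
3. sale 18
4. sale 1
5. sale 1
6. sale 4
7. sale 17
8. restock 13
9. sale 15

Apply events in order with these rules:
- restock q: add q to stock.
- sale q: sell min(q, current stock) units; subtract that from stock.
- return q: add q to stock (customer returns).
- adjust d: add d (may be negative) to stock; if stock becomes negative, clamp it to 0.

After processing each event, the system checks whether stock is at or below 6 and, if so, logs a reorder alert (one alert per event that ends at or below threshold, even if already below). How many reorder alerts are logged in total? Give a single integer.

Processing events:
Start: stock = 20
  Event 1 (sale 1): sell min(1,20)=1. stock: 20 - 1 = 19. total_sold = 1
  Event 2 (sale 25): sell min(25,19)=19. stock: 19 - 19 = 0. total_sold = 20
  Event 3 (sale 18): sell min(18,0)=0. stock: 0 - 0 = 0. total_sold = 20
  Event 4 (sale 1): sell min(1,0)=0. stock: 0 - 0 = 0. total_sold = 20
  Event 5 (sale 1): sell min(1,0)=0. stock: 0 - 0 = 0. total_sold = 20
  Event 6 (sale 4): sell min(4,0)=0. stock: 0 - 0 = 0. total_sold = 20
  Event 7 (sale 17): sell min(17,0)=0. stock: 0 - 0 = 0. total_sold = 20
  Event 8 (restock 13): 0 + 13 = 13
  Event 9 (sale 15): sell min(15,13)=13. stock: 13 - 13 = 0. total_sold = 33
Final: stock = 0, total_sold = 33

Checking against threshold 6:
  After event 1: stock=19 > 6
  After event 2: stock=0 <= 6 -> ALERT
  After event 3: stock=0 <= 6 -> ALERT
  After event 4: stock=0 <= 6 -> ALERT
  After event 5: stock=0 <= 6 -> ALERT
  After event 6: stock=0 <= 6 -> ALERT
  After event 7: stock=0 <= 6 -> ALERT
  After event 8: stock=13 > 6
  After event 9: stock=0 <= 6 -> ALERT
Alert events: [2, 3, 4, 5, 6, 7, 9]. Count = 7

Answer: 7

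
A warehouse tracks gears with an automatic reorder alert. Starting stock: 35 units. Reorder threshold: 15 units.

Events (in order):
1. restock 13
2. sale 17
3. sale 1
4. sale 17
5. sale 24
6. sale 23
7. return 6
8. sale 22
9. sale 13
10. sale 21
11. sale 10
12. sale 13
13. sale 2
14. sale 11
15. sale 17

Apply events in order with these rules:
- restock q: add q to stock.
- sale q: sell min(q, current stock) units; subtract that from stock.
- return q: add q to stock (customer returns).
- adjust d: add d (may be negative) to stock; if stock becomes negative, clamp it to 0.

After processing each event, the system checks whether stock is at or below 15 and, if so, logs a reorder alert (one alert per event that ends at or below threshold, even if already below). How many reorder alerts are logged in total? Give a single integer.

Processing events:
Start: stock = 35
  Event 1 (restock 13): 35 + 13 = 48
  Event 2 (sale 17): sell min(17,48)=17. stock: 48 - 17 = 31. total_sold = 17
  Event 3 (sale 1): sell min(1,31)=1. stock: 31 - 1 = 30. total_sold = 18
  Event 4 (sale 17): sell min(17,30)=17. stock: 30 - 17 = 13. total_sold = 35
  Event 5 (sale 24): sell min(24,13)=13. stock: 13 - 13 = 0. total_sold = 48
  Event 6 (sale 23): sell min(23,0)=0. stock: 0 - 0 = 0. total_sold = 48
  Event 7 (return 6): 0 + 6 = 6
  Event 8 (sale 22): sell min(22,6)=6. stock: 6 - 6 = 0. total_sold = 54
  Event 9 (sale 13): sell min(13,0)=0. stock: 0 - 0 = 0. total_sold = 54
  Event 10 (sale 21): sell min(21,0)=0. stock: 0 - 0 = 0. total_sold = 54
  Event 11 (sale 10): sell min(10,0)=0. stock: 0 - 0 = 0. total_sold = 54
  Event 12 (sale 13): sell min(13,0)=0. stock: 0 - 0 = 0. total_sold = 54
  Event 13 (sale 2): sell min(2,0)=0. stock: 0 - 0 = 0. total_sold = 54
  Event 14 (sale 11): sell min(11,0)=0. stock: 0 - 0 = 0. total_sold = 54
  Event 15 (sale 17): sell min(17,0)=0. stock: 0 - 0 = 0. total_sold = 54
Final: stock = 0, total_sold = 54

Checking against threshold 15:
  After event 1: stock=48 > 15
  After event 2: stock=31 > 15
  After event 3: stock=30 > 15
  After event 4: stock=13 <= 15 -> ALERT
  After event 5: stock=0 <= 15 -> ALERT
  After event 6: stock=0 <= 15 -> ALERT
  After event 7: stock=6 <= 15 -> ALERT
  After event 8: stock=0 <= 15 -> ALERT
  After event 9: stock=0 <= 15 -> ALERT
  After event 10: stock=0 <= 15 -> ALERT
  After event 11: stock=0 <= 15 -> ALERT
  After event 12: stock=0 <= 15 -> ALERT
  After event 13: stock=0 <= 15 -> ALERT
  After event 14: stock=0 <= 15 -> ALERT
  After event 15: stock=0 <= 15 -> ALERT
Alert events: [4, 5, 6, 7, 8, 9, 10, 11, 12, 13, 14, 15]. Count = 12

Answer: 12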